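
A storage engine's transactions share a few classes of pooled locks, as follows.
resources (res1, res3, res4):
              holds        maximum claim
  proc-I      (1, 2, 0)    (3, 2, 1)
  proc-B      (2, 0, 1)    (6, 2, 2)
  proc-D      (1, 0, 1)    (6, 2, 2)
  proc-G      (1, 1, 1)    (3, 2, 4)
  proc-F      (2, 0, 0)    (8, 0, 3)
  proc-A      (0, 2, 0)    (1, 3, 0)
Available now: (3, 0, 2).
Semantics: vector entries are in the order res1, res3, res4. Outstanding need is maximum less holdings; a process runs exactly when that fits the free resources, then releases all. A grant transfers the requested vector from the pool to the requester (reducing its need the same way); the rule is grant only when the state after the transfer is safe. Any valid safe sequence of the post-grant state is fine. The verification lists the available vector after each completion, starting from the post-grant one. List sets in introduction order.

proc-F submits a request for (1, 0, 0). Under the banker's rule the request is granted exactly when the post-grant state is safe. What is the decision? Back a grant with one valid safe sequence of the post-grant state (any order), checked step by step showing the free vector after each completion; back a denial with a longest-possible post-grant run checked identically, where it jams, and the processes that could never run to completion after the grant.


DENY. Granting would leave the state unsafe.
Key observation: after proc-I, proc-A the pool peaks at (3, 4, 2), and each blocked process is short somewhere: proc-B on res1; proc-D on res1; proc-G on res4; proc-F on res1, res4.
On the post-grant state, proc-I, proc-A is a maximal run — nothing extends it. Verifying each step:
  pool = (2, 0, 2)
  proc-I: need (2, 0, 1) fits (2, 0, 2); releases (1, 2, 0), pool now (3, 2, 2)
  proc-A: need (1, 1, 0) fits (3, 2, 2); releases (0, 2, 0), pool now (3, 4, 2)
  blocked: proc-B wants (4, 2, 1), pool (3, 4, 2) — not enough res1
  blocked: proc-D wants (5, 2, 1), pool (3, 4, 2) — not enough res1
  blocked: proc-G wants (2, 1, 3), pool (3, 4, 2) — not enough res4
  blocked: proc-F wants (5, 0, 3), pool (3, 4, 2) — not enough res1 and res4
Post-grant, the permanently blocked set is proc-B, proc-D, proc-G and proc-F.


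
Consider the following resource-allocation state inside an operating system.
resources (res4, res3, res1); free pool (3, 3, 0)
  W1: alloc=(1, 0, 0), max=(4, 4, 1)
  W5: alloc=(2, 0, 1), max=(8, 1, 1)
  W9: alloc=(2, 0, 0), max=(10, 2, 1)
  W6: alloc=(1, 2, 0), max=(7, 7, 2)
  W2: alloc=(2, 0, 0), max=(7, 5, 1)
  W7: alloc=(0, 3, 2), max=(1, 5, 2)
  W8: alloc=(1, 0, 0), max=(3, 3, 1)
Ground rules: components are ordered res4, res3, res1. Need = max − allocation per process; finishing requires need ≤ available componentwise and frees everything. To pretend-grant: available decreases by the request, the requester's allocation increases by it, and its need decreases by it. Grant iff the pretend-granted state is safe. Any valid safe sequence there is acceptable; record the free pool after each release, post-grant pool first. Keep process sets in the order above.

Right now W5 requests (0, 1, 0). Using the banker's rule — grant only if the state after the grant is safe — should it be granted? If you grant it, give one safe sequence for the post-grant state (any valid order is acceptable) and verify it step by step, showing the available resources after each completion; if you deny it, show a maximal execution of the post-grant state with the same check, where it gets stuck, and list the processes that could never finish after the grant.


GRANT: granting preserves safety; a valid post-grant sequence is W7, W8, W1, W2, W6, W9, W5.
Key observation: the grant leaves (3, 2, 0) free — enough for W7, whose release restarts the cascade.
Step-by-step check of the post-grant state:
  pool = (3, 2, 0)
  W7: need (1, 2, 0) fits (3, 2, 0); releases (0, 3, 2), pool now (3, 5, 2)
  W8: need (2, 3, 1) fits (3, 5, 2); releases (1, 0, 0), pool now (4, 5, 2)
  W1: need (3, 4, 1) fits (4, 5, 2); releases (1, 0, 0), pool now (5, 5, 2)
  W2: need (5, 5, 1) fits (5, 5, 2); releases (2, 0, 0), pool now (7, 5, 2)
  W6: need (6, 5, 2) fits (7, 5, 2); releases (1, 2, 0), pool now (8, 7, 2)
  W9: need (8, 2, 1) fits (8, 7, 2); releases (2, 0, 0), pool now (10, 7, 2)
  W5: need (6, 0, 0) fits (10, 7, 2); releases (2, 1, 1), pool now (12, 8, 3)


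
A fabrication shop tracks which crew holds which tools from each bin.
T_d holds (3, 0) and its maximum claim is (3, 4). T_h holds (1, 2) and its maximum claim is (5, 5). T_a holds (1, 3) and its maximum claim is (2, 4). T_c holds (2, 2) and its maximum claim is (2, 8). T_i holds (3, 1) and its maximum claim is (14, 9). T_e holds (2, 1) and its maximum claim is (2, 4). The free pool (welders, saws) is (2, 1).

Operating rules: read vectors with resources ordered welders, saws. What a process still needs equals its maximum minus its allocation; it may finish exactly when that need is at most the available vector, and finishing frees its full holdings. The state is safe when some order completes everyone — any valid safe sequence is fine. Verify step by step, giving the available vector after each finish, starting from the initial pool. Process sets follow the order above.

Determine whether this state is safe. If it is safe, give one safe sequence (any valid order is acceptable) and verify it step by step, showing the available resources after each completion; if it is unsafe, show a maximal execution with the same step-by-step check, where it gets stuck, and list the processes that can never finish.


SAFE, for example via the order T_a, T_d, T_e, T_h, T_c, T_i.
Key observation: T_a marks the first exact bind of the order: its need (1, 1) fits the free (2, 1) with zero slack on a requested resource.
Step-by-step check:
  pool = (2, 1)
  T_a: need (1, 1) fits (2, 1); releases (1, 3), pool now (3, 4)
  T_d: need (0, 4) fits (3, 4); releases (3, 0), pool now (6, 4)
  T_e: need (0, 3) fits (6, 4); releases (2, 1), pool now (8, 5)
  T_h: need (4, 3) fits (8, 5); releases (1, 2), pool now (9, 7)
  T_c: need (0, 6) fits (9, 7); releases (2, 2), pool now (11, 9)
  T_i: need (11, 8) fits (11, 9); releases (3, 1), pool now (14, 10)


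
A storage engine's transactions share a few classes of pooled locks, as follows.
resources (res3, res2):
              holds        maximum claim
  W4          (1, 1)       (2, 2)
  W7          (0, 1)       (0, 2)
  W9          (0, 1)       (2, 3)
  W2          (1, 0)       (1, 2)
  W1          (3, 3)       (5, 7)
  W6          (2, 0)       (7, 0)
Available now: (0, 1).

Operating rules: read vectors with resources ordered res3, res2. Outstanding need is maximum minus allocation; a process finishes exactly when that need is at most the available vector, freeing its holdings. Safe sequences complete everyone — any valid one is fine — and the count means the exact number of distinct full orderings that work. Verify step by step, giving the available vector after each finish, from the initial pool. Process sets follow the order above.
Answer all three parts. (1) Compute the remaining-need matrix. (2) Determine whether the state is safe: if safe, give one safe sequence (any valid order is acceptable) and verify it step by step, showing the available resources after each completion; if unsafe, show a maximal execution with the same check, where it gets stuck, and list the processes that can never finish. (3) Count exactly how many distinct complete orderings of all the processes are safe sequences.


(1) Outstanding need per process (order res3, res2):
  W4: (1, 1)
  W7: (0, 1)
  W9: (2, 2)
  W2: (0, 2)
  W1: (2, 4)
  W6: (5, 0)
(2) SAFE. One safe sequence: W7, W2, W4, W9, W1, W6.
Key observation: the first exact fit in this order is W7 — it needs (0, 1) with (0, 1) free, meeting a requested resource to the last unit.
Step-by-step check:
  pool = (0, 1)
  W7 needs (0, 1) <= (0, 1) -> finishes; pool += (0, 1) = (0, 2)
  W2 needs (0, 2) <= (0, 2) -> finishes; pool += (1, 0) = (1, 2)
  W4 needs (1, 1) <= (1, 2) -> finishes; pool += (1, 1) = (2, 3)
  W9 needs (2, 2) <= (2, 3) -> finishes; pool += (0, 1) = (2, 4)
  W1 needs (2, 4) <= (2, 4) -> finishes; pool += (3, 3) = (5, 7)
  W6 needs (5, 0) <= (5, 7) -> finishes; pool += (2, 0) = (7, 7)
(3) Precisely 1 of the possible complete orderings is a safe sequence.


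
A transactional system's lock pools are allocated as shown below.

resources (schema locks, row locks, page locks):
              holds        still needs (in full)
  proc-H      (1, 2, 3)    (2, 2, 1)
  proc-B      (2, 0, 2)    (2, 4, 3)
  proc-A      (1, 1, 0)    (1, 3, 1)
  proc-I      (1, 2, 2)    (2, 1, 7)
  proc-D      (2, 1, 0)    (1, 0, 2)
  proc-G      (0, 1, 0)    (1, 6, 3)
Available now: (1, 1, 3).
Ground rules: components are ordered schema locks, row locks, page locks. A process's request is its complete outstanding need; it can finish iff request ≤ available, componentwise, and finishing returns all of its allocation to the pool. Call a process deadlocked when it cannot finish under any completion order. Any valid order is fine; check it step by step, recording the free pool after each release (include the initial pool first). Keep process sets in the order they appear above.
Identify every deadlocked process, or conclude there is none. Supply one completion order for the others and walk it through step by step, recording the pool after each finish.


The deadlocked set is empty.
Key observation: the pool covers proc-D at once, and every later process fits after earlier releases.
The rest can finish in the order proc-D, proc-H, proc-B, proc-A, proc-I, proc-G. Verifying each step:
  pool = (1, 1, 3)
  proc-D: need (1, 0, 2) fits (1, 1, 3); releases (2, 1, 0), pool now (3, 2, 3)
  proc-H: need (2, 2, 1) fits (3, 2, 3); releases (1, 2, 3), pool now (4, 4, 6)
  proc-B: need (2, 4, 3) fits (4, 4, 6); releases (2, 0, 2), pool now (6, 4, 8)
  proc-A: need (1, 3, 1) fits (6, 4, 8); releases (1, 1, 0), pool now (7, 5, 8)
  proc-I: need (2, 1, 7) fits (7, 5, 8); releases (1, 2, 2), pool now (8, 7, 10)
  proc-G: need (1, 6, 3) fits (8, 7, 10); releases (0, 1, 0), pool now (8, 8, 10)


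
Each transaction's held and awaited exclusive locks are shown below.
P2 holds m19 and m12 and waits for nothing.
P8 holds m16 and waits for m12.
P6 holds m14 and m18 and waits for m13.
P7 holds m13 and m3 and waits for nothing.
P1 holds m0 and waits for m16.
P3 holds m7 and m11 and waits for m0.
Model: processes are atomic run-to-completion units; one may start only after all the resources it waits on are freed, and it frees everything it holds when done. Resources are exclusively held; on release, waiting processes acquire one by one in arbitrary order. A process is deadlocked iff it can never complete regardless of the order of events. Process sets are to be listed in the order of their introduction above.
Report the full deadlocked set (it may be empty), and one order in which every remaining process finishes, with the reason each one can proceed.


The deadlocked set is empty.
Key observation: the wait graph is acyclic; completion cascades from the unblocked processes through everyone else.
A valid finishing order for the others: P2, P8, P1, P7, P3, P6.
Walking it through:
  run P2 (it waits on nothing); releases m19 and m12
  P8 waits on m12 — all released -> runs and releases m16
  P1 waits on m16 — all released -> runs and releases m0
  run P7 (it waits on nothing); releases m13 and m3
  P3 waits on m0 — all released -> runs and releases m7 and m11
  P6 waits on m13 — all released -> runs and releases m14 and m18


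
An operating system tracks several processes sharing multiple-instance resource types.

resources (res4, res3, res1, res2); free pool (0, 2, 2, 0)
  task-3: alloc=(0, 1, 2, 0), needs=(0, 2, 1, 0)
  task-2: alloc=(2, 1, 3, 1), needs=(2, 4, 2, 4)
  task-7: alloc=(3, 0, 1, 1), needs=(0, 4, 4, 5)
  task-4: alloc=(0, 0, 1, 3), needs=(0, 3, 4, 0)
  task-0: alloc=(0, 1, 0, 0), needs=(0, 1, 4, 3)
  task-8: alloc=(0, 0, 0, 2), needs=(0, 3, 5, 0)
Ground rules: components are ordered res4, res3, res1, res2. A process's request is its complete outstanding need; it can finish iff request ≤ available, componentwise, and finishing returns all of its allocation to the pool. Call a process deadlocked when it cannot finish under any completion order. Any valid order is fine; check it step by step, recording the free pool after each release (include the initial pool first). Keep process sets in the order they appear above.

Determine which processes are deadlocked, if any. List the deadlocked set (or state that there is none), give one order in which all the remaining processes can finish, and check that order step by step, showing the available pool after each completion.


The deadlocked set is empty.
Key observation: task-3 leads a chain of completions in which each release enables another process.
The rest can finish in the order task-3, task-4, task-8, task-0, task-7, task-2. Check, step by step:
  pool = (0, 2, 2, 0)
  task-3 needs (0, 2, 1, 0) <= (0, 2, 2, 0) -> finishes; pool += (0, 1, 2, 0) = (0, 3, 4, 0)
  task-4 needs (0, 3, 4, 0) <= (0, 3, 4, 0) -> finishes; pool += (0, 0, 1, 3) = (0, 3, 5, 3)
  task-8 needs (0, 3, 5, 0) <= (0, 3, 5, 3) -> finishes; pool += (0, 0, 0, 2) = (0, 3, 5, 5)
  task-0 needs (0, 1, 4, 3) <= (0, 3, 5, 5) -> finishes; pool += (0, 1, 0, 0) = (0, 4, 5, 5)
  task-7 needs (0, 4, 4, 5) <= (0, 4, 5, 5) -> finishes; pool += (3, 0, 1, 1) = (3, 4, 6, 6)
  task-2 needs (2, 4, 2, 4) <= (3, 4, 6, 6) -> finishes; pool += (2, 1, 3, 1) = (5, 5, 9, 7)


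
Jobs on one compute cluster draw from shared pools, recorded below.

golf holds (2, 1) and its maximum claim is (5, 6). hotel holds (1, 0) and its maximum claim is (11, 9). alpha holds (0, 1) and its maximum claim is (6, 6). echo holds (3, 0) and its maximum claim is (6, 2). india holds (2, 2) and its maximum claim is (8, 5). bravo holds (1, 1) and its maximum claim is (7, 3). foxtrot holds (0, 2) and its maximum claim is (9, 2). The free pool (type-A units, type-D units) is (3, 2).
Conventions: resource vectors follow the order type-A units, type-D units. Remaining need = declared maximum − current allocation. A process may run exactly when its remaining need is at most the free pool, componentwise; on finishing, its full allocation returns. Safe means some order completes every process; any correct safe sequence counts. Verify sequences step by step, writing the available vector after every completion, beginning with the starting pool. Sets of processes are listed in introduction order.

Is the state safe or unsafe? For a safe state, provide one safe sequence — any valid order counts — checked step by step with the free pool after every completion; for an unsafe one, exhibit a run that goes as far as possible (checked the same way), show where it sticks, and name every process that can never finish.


SAFE. One safe sequence: echo, bravo, india, foxtrot, alpha, golf, hotel.
Key observation: the first exact fit in this order is echo — it needs (3, 2) with (3, 2) free, meeting a requested resource to the last unit.
Step-by-step check:
  pool = (3, 2)
  run echo (needs (3, 2), free (3, 2)); after release of (3, 0) the pool is (6, 2)
  run bravo (needs (6, 2), free (6, 2)); after release of (1, 1) the pool is (7, 3)
  run india (needs (6, 3), free (7, 3)); after release of (2, 2) the pool is (9, 5)
  run foxtrot (needs (9, 0), free (9, 5)); after release of (0, 2) the pool is (9, 7)
  run alpha (needs (6, 5), free (9, 7)); after release of (0, 1) the pool is (9, 8)
  run golf (needs (3, 5), free (9, 8)); after release of (2, 1) the pool is (11, 9)
  run hotel (needs (10, 9), free (11, 9)); after release of (1, 0) the pool is (12, 9)


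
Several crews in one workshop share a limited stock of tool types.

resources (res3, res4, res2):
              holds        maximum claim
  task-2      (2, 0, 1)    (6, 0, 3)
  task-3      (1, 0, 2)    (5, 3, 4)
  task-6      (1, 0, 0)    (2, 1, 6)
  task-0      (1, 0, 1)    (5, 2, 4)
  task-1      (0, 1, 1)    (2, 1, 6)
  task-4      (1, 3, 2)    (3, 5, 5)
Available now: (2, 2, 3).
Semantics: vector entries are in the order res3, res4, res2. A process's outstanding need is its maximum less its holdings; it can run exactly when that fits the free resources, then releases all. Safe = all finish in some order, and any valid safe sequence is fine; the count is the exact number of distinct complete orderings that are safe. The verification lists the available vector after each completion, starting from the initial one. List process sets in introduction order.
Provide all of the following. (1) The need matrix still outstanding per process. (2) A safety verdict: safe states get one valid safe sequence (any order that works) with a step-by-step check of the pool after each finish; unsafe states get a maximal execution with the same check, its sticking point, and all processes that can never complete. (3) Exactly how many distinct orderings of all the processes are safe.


(1) Remaining need (order res3, res4, res2):
  task-2: (4, 0, 2)
  task-3: (4, 3, 2)
  task-6: (1, 1, 6)
  task-0: (4, 2, 3)
  task-1: (2, 0, 5)
  task-4: (2, 2, 3)
(2) SAFE — a valid safe sequence is task-4, task-1, task-6, task-3, task-2, task-0.
Key observation: task-4 marks the first exact bind of the order: its need (2, 2, 3) fits the free (2, 2, 3) with zero slack on a requested resource.
Verifying each step:
  pool = (2, 2, 3)
  task-4 needs (2, 2, 3) <= (2, 2, 3) -> finishes; pool += (1, 3, 2) = (3, 5, 5)
  task-1 needs (2, 0, 5) <= (3, 5, 5) -> finishes; pool += (0, 1, 1) = (3, 6, 6)
  task-6 needs (1, 1, 6) <= (3, 6, 6) -> finishes; pool += (1, 0, 0) = (4, 6, 6)
  task-3 needs (4, 3, 2) <= (4, 6, 6) -> finishes; pool += (1, 0, 2) = (5, 6, 8)
  task-2 needs (4, 0, 2) <= (5, 6, 8) -> finishes; pool += (2, 0, 1) = (7, 6, 9)
  task-0 needs (4, 2, 3) <= (7, 6, 9) -> finishes; pool += (1, 0, 1) = (8, 6, 10)
(3) Precisely 6 of the possible complete orderings are safe sequences.


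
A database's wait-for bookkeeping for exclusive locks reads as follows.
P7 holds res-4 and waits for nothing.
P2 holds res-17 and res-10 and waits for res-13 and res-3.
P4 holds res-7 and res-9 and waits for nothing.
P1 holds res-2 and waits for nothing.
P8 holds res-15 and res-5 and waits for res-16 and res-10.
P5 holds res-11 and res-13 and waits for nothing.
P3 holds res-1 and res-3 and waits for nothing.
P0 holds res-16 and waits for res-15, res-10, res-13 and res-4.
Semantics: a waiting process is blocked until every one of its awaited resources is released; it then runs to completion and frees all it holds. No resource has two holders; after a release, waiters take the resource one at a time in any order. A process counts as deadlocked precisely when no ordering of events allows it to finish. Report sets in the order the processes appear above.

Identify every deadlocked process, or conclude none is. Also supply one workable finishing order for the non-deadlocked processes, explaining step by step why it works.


Deadlocked: P8 and P0.
Key observation: the cycle P8 -> P0 -> P8 can never break — each member waits on the next; no other process is dragged down with it.
The rest can finish in the order P1, P5, P7, P3, P2, P4.
Verifying each step:
  run P1 (it waits on nothing); releases res-2
  run P5 (it waits on nothing); releases res-11 and res-13
  run P7 (it waits on nothing); releases res-4
  run P3 (it waits on nothing); releases res-1 and res-3
  P2 waits on res-13 and res-3 — all released -> runs and releases res-17 and res-10
  run P4 (it waits on nothing); releases res-7 and res-9


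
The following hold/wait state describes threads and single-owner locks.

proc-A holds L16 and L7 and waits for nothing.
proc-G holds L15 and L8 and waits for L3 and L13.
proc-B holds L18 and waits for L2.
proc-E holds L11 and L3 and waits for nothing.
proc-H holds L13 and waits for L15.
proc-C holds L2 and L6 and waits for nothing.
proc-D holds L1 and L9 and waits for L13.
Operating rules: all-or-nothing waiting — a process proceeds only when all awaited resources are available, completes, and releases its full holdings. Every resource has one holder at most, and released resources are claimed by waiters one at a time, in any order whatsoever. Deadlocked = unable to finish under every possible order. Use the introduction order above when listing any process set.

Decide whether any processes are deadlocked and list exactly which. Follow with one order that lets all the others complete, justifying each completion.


Deadlocked: proc-G, proc-H and proc-D.
Key observation: the knot is the closed ring of waits proc-G -> proc-H -> proc-G; proc-D waits into the deadlock from upstream.
A valid finishing order for the others: proc-C, proc-B, proc-E, proc-A.
Walking it through:
  proc-C: no waits; runs immediately, freeing L2 and L6
  run proc-B (all its waits — L2 — are resolved); releases L18
  proc-E: no waits; runs immediately, freeing L11 and L3
  proc-A: no waits; runs immediately, freeing L16 and L7


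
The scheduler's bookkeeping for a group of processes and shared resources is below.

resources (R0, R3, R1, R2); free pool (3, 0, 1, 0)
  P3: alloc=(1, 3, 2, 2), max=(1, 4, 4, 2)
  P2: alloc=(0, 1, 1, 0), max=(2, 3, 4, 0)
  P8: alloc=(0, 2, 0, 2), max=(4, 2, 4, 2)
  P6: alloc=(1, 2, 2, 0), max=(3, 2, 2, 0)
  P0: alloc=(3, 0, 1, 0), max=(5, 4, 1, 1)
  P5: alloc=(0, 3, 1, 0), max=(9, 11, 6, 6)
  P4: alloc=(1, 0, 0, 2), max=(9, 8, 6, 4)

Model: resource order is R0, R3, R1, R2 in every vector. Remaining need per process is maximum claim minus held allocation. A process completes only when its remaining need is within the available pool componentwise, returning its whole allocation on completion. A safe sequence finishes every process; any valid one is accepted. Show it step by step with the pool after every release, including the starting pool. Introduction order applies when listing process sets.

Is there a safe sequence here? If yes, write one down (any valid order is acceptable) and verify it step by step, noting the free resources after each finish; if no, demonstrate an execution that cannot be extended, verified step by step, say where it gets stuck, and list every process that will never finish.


SAFE — a valid safe sequence is P6, P3, P8, P2, P0, P4, P5.
Key observation: the first exact fit in this order is P4 — it needs (8, 8, 6, 2) with (8, 8, 7, 4) free, meeting a requested resource to the last unit.
Walking it through:
  pool = (3, 0, 1, 0)
  run P6 (needs (2, 0, 0, 0), free (3, 0, 1, 0)); after release of (1, 2, 2, 0) the pool is (4, 2, 3, 0)
  run P3 (needs (0, 1, 2, 0), free (4, 2, 3, 0)); after release of (1, 3, 2, 2) the pool is (5, 5, 5, 2)
  run P8 (needs (4, 0, 4, 0), free (5, 5, 5, 2)); after release of (0, 2, 0, 2) the pool is (5, 7, 5, 4)
  run P2 (needs (2, 2, 3, 0), free (5, 7, 5, 4)); after release of (0, 1, 1, 0) the pool is (5, 8, 6, 4)
  run P0 (needs (2, 4, 0, 1), free (5, 8, 6, 4)); after release of (3, 0, 1, 0) the pool is (8, 8, 7, 4)
  run P4 (needs (8, 8, 6, 2), free (8, 8, 7, 4)); after release of (1, 0, 0, 2) the pool is (9, 8, 7, 6)
  run P5 (needs (9, 8, 5, 6), free (9, 8, 7, 6)); after release of (0, 3, 1, 0) the pool is (9, 11, 8, 6)


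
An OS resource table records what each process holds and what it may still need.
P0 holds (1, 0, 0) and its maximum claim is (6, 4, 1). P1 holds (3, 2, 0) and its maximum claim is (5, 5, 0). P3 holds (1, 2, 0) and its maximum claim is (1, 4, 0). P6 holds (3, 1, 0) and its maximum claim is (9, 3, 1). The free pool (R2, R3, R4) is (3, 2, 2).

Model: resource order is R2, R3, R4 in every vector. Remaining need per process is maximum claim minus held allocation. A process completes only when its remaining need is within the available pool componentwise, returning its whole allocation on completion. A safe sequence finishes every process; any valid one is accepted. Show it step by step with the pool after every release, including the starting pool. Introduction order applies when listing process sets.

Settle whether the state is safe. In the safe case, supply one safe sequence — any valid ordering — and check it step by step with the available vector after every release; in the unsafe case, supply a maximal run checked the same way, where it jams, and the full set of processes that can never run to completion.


SAFE — a valid safe sequence is P3, P1, P0, P6.
Key observation: at P3 the run first touches a limit — (0, 2, 0) against (3, 2, 2), exact on a resource it actually requests.
Check, step by step:
  pool = (3, 2, 2)
  P3 needs (0, 2, 0) <= (3, 2, 2) -> finishes; pool += (1, 2, 0) = (4, 4, 2)
  P1 needs (2, 3, 0) <= (4, 4, 2) -> finishes; pool += (3, 2, 0) = (7, 6, 2)
  P0 needs (5, 4, 1) <= (7, 6, 2) -> finishes; pool += (1, 0, 0) = (8, 6, 2)
  P6 needs (6, 2, 1) <= (8, 6, 2) -> finishes; pool += (3, 1, 0) = (11, 7, 2)


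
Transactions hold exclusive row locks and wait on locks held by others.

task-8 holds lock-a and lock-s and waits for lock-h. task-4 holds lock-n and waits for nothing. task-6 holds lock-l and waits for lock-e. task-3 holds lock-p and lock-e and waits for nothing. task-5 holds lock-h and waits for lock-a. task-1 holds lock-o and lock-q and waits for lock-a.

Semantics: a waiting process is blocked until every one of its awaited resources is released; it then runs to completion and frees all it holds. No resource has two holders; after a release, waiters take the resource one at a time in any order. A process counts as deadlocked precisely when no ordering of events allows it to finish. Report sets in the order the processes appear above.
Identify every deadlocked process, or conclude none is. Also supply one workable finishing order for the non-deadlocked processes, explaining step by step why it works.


The deadlocked set is task-8, task-5 and task-1.
Key observation: the loop task-8 -> task-5 -> task-8 blocks itself forever; task-1 waits into the deadlock from upstream.
The rest can finish in the order task-3, task-6, task-4.
Step-by-step check:
  task-3 waits on nothing -> runs at once and releases lock-p and lock-e
  run task-6 (all its waits — lock-e — are resolved); releases lock-l
  task-4 waits on nothing -> runs at once and releases lock-n


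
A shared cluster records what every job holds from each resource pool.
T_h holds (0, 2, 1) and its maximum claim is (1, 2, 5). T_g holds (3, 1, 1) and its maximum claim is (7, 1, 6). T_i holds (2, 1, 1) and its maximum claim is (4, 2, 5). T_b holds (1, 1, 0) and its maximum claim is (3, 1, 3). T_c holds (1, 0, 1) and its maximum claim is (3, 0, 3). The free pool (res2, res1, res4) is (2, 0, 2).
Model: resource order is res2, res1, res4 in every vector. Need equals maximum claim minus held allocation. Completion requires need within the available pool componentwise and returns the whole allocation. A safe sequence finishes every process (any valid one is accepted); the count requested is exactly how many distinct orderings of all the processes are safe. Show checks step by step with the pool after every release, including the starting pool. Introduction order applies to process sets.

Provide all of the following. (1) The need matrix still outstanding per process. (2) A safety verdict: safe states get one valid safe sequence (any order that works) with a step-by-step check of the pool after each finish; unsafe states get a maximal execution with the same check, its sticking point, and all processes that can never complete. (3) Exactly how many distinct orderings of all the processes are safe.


(1) Outstanding need per process (order res2, res1, res4):
  T_h: (1, 0, 4)
  T_g: (4, 0, 5)
  T_i: (2, 1, 4)
  T_b: (2, 0, 3)
  T_c: (2, 0, 2)
(2) UNSAFE.
Key observation: no order helps: past T_c, T_b, the free pool tops out at (4, 1, 3), below what each blocked process needs in res4.
The run T_c, T_b cannot be extended any further. Check, step by step:
  pool = (2, 0, 2)
  run T_c (needs (2, 0, 2), free (2, 0, 2)); after release of (1, 0, 1) the pool is (3, 0, 3)
  run T_b (needs (2, 0, 3), free (3, 0, 3)); after release of (1, 1, 0) the pool is (4, 1, 3)
  blocked: T_h wants (1, 0, 4), pool (4, 1, 3) — not enough res4
  blocked: T_g wants (4, 0, 5), pool (4, 1, 3) — not enough res4
  blocked: T_i wants (2, 1, 4), pool (4, 1, 3) — not enough res4
Never able to finish: T_h, T_g and T_i.
(3) Precisely 0 of the possible complete orderings are safe sequences.


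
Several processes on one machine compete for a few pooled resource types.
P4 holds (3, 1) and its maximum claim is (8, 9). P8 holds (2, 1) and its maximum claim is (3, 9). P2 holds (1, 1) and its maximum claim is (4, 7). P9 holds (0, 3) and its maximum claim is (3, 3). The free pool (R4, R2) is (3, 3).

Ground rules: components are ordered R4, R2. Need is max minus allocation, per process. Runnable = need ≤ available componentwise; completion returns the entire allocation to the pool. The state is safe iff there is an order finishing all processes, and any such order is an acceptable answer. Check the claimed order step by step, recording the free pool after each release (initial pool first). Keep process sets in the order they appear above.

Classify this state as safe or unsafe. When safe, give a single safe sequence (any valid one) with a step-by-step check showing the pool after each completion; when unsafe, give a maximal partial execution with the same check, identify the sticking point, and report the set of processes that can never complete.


UNSAFE — no complete ordering exists.
Key observation: P9, P2 can finish, but then (4, 7) is all there is, and the blocked group's R2 demands exceed it.
A maximal execution: P9, P2 — then nothing else fits. Step-by-step check:
  pool = (3, 3)
  P9: need (3, 0) fits (3, 3); releases (0, 3), pool now (3, 6)
  P2: need (3, 6) fits (3, 6); releases (1, 1), pool now (4, 7)
  P4 cannot run: need (5, 8) vs free (4, 7) (insufficient R4 and R2)
  P8 cannot run: need (1, 8) vs free (4, 7) (insufficient R2)
Never able to finish: P4 and P8.


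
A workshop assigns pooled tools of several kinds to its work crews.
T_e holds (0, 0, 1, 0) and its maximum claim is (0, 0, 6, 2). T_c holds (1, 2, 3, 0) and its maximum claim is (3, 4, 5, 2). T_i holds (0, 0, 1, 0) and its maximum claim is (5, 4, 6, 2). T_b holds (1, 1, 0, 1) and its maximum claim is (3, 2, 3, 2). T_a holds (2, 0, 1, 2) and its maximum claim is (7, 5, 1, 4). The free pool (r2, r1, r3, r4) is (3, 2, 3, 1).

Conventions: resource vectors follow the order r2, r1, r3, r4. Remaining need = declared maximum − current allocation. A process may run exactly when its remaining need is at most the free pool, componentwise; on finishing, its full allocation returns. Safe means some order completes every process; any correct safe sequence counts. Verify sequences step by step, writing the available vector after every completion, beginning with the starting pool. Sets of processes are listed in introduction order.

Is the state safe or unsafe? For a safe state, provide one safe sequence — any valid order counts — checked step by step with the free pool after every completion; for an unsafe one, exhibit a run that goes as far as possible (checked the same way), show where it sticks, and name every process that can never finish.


The state is SAFE; one workable sequence: T_b, T_c, T_e, T_a, T_i.
Key observation: at T_b the run first touches a limit — (2, 1, 3, 1) against (3, 2, 3, 1), exact on a resource it actually requests.
Walking it through:
  pool = (3, 2, 3, 1)
  run T_b (needs (2, 1, 3, 1), free (3, 2, 3, 1)); after release of (1, 1, 0, 1) the pool is (4, 3, 3, 2)
  run T_c (needs (2, 2, 2, 2), free (4, 3, 3, 2)); after release of (1, 2, 3, 0) the pool is (5, 5, 6, 2)
  run T_e (needs (0, 0, 5, 2), free (5, 5, 6, 2)); after release of (0, 0, 1, 0) the pool is (5, 5, 7, 2)
  run T_a (needs (5, 5, 0, 2), free (5, 5, 7, 2)); after release of (2, 0, 1, 2) the pool is (7, 5, 8, 4)
  run T_i (needs (5, 4, 5, 2), free (7, 5, 8, 4)); after release of (0, 0, 1, 0) the pool is (7, 5, 9, 4)


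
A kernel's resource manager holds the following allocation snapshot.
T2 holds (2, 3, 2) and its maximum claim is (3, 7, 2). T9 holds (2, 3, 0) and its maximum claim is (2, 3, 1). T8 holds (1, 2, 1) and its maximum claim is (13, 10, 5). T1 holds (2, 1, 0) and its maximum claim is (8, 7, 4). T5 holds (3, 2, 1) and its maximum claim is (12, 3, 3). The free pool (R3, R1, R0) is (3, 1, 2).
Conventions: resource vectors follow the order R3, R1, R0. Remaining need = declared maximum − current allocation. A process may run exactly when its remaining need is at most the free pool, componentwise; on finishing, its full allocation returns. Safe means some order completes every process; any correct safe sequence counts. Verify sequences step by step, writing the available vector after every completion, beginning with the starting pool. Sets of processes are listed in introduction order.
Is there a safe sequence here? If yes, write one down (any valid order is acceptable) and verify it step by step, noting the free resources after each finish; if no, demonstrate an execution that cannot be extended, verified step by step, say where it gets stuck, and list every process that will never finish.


The state is SAFE; one workable sequence: T9, T2, T1, T5, T8.
Key observation: T2 marks the first exact bind of the order: its need (1, 4, 0) fits the free (5, 4, 2) with zero slack on a requested resource.
Check, step by step:
  pool = (3, 1, 2)
  T9 needs (0, 0, 1) <= (3, 1, 2) -> finishes; pool += (2, 3, 0) = (5, 4, 2)
  T2 needs (1, 4, 0) <= (5, 4, 2) -> finishes; pool += (2, 3, 2) = (7, 7, 4)
  T1 needs (6, 6, 4) <= (7, 7, 4) -> finishes; pool += (2, 1, 0) = (9, 8, 4)
  T5 needs (9, 1, 2) <= (9, 8, 4) -> finishes; pool += (3, 2, 1) = (12, 10, 5)
  T8 needs (12, 8, 4) <= (12, 10, 5) -> finishes; pool += (1, 2, 1) = (13, 12, 6)


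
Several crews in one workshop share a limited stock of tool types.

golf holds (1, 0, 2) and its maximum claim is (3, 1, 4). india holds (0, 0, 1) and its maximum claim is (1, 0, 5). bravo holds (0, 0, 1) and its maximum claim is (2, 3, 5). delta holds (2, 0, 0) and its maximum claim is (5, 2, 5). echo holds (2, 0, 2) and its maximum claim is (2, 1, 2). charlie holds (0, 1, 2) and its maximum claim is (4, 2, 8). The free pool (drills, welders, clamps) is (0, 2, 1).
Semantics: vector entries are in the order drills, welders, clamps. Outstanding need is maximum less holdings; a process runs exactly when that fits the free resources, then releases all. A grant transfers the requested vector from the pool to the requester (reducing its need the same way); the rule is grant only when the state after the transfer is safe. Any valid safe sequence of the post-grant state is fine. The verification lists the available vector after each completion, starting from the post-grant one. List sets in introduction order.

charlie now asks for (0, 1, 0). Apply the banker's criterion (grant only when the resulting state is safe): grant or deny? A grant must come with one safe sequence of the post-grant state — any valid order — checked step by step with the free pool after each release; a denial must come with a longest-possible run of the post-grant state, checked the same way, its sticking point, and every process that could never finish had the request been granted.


DENY. Granting would leave the state unsafe.
Key observation: after echo, golf, india the pool peaks at (3, 1, 6), and each blocked process is short somewhere: bravo on welders; delta on welders; charlie on drills.
Pretend the grant happened; the run echo, golf, india goes as far as possible. Check, step by step:
  pool = (0, 1, 1)
  run echo (needs (0, 1, 0), free (0, 1, 1)); after release of (2, 0, 2) the pool is (2, 1, 3)
  run golf (needs (2, 1, 2), free (2, 1, 3)); after release of (1, 0, 2) the pool is (3, 1, 5)
  run india (needs (1, 0, 4), free (3, 1, 5)); after release of (0, 0, 1) the pool is (3, 1, 6)
  blocked: bravo wants (2, 3, 4), pool (3, 1, 6) — not enough welders
  blocked: delta wants (3, 2, 5), pool (3, 1, 6) — not enough welders
  blocked: charlie wants (4, 0, 6), pool (3, 1, 6) — not enough drills
Had the request been granted, bravo, delta and charlie could never finish.


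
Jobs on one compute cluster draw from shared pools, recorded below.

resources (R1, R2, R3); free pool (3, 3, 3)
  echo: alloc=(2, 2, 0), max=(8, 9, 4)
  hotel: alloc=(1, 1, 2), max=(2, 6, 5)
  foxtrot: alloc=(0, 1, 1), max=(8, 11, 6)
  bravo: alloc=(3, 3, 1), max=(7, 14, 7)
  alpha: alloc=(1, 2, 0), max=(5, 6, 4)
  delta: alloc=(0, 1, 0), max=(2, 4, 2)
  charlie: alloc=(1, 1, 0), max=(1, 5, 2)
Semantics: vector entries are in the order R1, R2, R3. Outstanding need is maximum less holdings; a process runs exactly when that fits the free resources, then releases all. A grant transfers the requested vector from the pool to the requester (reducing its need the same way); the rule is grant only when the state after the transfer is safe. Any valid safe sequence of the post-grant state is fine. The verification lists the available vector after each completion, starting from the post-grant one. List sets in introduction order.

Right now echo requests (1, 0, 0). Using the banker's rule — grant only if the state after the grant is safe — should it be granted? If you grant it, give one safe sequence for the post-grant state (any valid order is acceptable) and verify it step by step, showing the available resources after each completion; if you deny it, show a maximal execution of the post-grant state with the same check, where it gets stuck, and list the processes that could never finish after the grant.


GRANT: granting preserves safety; a valid post-grant sequence is delta, charlie, hotel, alpha, echo, foxtrot, bravo.
Key observation: granting shrinks the pool to (2, 3, 3), yet delta still fits and the chain goes through.
Check on the post-grant state, step by step:
  pool = (2, 3, 3)
  delta: need (2, 3, 2) fits (2, 3, 3); releases (0, 1, 0), pool now (2, 4, 3)
  charlie: need (0, 4, 2) fits (2, 4, 3); releases (1, 1, 0), pool now (3, 5, 3)
  hotel: need (1, 5, 3) fits (3, 5, 3); releases (1, 1, 2), pool now (4, 6, 5)
  alpha: need (4, 4, 4) fits (4, 6, 5); releases (1, 2, 0), pool now (5, 8, 5)
  echo: need (5, 7, 4) fits (5, 8, 5); releases (3, 2, 0), pool now (8, 10, 5)
  foxtrot: need (8, 10, 5) fits (8, 10, 5); releases (0, 1, 1), pool now (8, 11, 6)
  bravo: need (4, 11, 6) fits (8, 11, 6); releases (3, 3, 1), pool now (11, 14, 7)


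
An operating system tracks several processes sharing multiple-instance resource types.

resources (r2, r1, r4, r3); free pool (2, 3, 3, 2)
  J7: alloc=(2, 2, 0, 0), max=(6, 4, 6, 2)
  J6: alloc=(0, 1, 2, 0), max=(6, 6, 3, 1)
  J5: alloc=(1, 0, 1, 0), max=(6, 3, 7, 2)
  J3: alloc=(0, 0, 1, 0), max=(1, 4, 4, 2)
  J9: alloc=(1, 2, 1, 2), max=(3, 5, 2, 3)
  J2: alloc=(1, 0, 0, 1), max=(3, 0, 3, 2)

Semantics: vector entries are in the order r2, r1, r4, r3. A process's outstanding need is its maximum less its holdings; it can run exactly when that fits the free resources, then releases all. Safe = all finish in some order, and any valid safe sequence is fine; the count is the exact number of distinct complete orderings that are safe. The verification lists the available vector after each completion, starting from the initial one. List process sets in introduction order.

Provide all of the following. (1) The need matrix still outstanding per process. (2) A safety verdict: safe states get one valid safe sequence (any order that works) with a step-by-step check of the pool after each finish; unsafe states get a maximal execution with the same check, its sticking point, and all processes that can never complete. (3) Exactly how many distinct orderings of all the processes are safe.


(1) Outstanding need per process (order r2, r1, r4, r3):
  J7: (4, 2, 6, 2)
  J6: (6, 5, 1, 1)
  J5: (5, 3, 6, 2)
  J3: (1, 4, 3, 2)
  J9: (2, 3, 1, 1)
  J2: (2, 0, 3, 1)
(2) UNSAFE.
Key observation: after J2, J9, J3 the pool peaks at (4, 5, 5, 5), and each blocked process is short somewhere: J7 on r4; J6 on r2; J5 on r2, r4.
The run J2, J9, J3 cannot be extended any further. Step-by-step check:
  pool = (2, 3, 3, 2)
  J2: need (2, 0, 3, 1) fits (2, 3, 3, 2); releases (1, 0, 0, 1), pool now (3, 3, 3, 3)
  J9: need (2, 3, 1, 1) fits (3, 3, 3, 3); releases (1, 2, 1, 2), pool now (4, 5, 4, 5)
  J3: need (1, 4, 3, 2) fits (4, 5, 4, 5); releases (0, 0, 1, 0), pool now (4, 5, 5, 5)
  J7 cannot run: need (4, 2, 6, 2) vs free (4, 5, 5, 5) (insufficient r4)
  J6 cannot run: need (6, 5, 1, 1) vs free (4, 5, 5, 5) (insufficient r2)
  J5 cannot run: need (5, 3, 6, 2) vs free (4, 5, 5, 5) (insufficient r2 and r4)
Never able to finish: J7, J6 and J5.
(3) The exact count: 0 of the possible complete orderings are safe sequences.
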